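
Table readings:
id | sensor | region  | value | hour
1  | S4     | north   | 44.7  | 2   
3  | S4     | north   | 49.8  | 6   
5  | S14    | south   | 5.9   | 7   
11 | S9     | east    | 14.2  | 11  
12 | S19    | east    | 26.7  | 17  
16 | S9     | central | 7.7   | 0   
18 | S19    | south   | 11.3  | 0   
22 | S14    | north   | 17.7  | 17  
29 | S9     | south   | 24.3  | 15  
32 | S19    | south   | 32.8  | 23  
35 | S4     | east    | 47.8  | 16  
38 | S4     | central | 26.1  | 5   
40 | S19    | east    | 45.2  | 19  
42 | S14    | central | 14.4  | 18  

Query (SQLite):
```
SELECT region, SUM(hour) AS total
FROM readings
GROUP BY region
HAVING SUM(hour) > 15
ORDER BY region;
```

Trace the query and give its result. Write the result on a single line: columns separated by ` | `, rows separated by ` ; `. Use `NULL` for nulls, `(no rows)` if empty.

central | 23 ; east | 63 ; north | 25 ; south | 45

Partition readings by region; compute SUM(hour) within each group.
HAVING: keep groups where SUM(hour) > 15.
  central: ids {16, 38, 42} → SUM(hour)=23
  east: ids {11, 12, 35, 40} → SUM(hour)=63
  north: ids {1, 3, 22} → SUM(hour)=25
  south: ids {5, 18, 29, 32} → SUM(hour)=45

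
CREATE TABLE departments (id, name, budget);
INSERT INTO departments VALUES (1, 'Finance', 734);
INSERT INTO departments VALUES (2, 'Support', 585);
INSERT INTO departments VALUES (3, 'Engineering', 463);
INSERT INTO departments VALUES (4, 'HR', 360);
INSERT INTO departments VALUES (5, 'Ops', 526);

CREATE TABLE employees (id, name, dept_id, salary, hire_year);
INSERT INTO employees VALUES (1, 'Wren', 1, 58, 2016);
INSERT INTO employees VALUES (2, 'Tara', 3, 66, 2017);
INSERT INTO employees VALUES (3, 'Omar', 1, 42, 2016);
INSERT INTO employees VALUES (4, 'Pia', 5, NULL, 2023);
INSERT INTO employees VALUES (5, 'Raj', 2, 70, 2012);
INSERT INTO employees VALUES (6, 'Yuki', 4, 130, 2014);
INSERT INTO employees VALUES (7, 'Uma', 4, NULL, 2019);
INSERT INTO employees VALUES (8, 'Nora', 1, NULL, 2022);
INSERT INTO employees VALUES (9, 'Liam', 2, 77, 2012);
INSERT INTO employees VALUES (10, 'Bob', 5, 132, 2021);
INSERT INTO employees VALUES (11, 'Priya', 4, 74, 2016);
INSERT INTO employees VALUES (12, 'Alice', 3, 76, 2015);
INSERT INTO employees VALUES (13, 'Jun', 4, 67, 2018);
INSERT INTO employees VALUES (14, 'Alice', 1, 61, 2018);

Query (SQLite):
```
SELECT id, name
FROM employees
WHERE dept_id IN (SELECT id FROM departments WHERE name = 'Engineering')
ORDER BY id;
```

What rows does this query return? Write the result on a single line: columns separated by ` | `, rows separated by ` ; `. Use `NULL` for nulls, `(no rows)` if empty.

Inner query: departments.id where name = 'Engineering'.
Outer: keep employees rows whose dept_id is in that set.
Inner query → {3}

2 | Tara ; 12 | Alice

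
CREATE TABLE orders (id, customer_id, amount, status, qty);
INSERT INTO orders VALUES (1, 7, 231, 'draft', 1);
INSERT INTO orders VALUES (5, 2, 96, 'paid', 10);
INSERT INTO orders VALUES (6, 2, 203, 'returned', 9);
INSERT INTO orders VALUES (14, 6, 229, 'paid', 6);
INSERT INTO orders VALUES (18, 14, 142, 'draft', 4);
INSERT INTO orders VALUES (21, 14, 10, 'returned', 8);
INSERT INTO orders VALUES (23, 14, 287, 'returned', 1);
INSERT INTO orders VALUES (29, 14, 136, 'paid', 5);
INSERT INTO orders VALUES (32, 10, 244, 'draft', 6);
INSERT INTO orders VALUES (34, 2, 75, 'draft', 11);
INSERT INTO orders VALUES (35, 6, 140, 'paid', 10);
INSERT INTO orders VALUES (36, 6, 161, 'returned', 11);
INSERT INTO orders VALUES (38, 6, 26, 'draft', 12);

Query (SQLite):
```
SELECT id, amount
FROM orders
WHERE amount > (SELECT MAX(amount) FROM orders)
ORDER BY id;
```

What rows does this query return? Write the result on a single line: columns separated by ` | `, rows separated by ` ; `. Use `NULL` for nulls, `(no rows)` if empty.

Scalar subquery: MAX(amount) over all orders rows = 287.
Keep rows where amount > that value.

(no rows)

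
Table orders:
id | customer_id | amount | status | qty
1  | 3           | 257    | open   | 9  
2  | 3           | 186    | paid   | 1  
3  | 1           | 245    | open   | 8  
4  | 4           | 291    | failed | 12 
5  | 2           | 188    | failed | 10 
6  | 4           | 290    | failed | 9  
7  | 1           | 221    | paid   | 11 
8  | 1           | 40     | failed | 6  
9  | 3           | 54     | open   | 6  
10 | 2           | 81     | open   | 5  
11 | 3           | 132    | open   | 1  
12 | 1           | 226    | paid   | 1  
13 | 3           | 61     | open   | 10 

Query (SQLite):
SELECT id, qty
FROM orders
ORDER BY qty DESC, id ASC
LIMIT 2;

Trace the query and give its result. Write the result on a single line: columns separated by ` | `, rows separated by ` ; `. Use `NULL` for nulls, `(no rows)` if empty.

4 | 12 ; 7 | 11

Sort by qty desc, tiebreak id asc: (12, id=4), (11, id=7), (10, id=5), (10, id=13), (9, id=1) …. Take first 2.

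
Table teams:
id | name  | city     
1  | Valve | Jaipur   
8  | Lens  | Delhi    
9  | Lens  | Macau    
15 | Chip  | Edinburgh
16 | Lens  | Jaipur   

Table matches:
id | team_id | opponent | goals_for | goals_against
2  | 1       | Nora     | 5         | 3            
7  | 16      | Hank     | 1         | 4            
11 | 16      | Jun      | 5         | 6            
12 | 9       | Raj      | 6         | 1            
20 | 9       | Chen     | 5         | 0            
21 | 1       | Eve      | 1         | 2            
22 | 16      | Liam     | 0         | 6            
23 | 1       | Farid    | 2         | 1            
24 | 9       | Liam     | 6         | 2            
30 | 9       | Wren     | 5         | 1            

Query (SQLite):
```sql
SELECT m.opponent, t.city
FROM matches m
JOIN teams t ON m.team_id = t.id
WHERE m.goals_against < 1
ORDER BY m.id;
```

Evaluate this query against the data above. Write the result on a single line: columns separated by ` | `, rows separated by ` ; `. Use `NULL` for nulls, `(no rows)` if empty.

Each matches row matches the teams row where team_id = teams.id.
Then keep rows with m.goals_against < 1.

Chen | Macau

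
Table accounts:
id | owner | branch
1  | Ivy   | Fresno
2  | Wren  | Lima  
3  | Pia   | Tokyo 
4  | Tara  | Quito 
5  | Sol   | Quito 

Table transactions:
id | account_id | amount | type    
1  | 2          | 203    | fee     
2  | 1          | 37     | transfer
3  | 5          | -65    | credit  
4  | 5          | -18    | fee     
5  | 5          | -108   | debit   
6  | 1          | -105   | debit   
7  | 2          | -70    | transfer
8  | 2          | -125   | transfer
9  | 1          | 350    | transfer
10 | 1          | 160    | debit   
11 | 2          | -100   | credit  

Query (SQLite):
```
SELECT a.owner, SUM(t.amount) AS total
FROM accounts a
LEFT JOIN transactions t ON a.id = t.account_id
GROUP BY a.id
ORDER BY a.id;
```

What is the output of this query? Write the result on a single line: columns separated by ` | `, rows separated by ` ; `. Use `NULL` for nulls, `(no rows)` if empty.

LEFT JOIN keeps every accounts row; unmatched ones get NULL for transactions columns.
Group by accounts.id and compute SUM(t.amount). SUM over an all-NULL group is NULL.
  1: ids {2, 6, 9, 10} → SUM(t.amount)=442
  2: ids {1, 7, 8, 11} → SUM(t.amount)=-92
  3: ids {—} → SUM(t.amount)=NULL
  4: ids {—} → SUM(t.amount)=NULL
  5: ids {3, 4, 5} → SUM(t.amount)=-191

Ivy | 442 ; Wren | -92 ; Pia | NULL ; Tara | NULL ; Sol | -191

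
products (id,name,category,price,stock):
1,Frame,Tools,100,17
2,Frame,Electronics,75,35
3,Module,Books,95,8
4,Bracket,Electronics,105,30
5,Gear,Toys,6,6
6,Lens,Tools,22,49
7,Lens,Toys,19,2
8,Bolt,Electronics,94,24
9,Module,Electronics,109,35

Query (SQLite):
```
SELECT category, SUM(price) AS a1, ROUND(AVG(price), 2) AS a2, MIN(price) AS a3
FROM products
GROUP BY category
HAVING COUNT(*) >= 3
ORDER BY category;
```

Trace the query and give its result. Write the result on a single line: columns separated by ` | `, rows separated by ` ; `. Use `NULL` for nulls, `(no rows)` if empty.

Group products by category.
Per group compute: SUM(price), ROUND(AVG(price), 2), MIN(price).
HAVING: drop groups with fewer than 3 rows.
  Books: ids {3} → SUM(price)=95, ROUND(AVG(price), 2)=95, MIN(price)=95
  Electronics: ids {2, 4, 8, 9} → SUM(price)=383, ROUND(AVG(price), 2)=95.75, MIN(price)=75
  Tools: ids {1, 6} → SUM(price)=122, ROUND(AVG(price), 2)=61, MIN(price)=22
  Toys: ids {5, 7} → SUM(price)=25, ROUND(AVG(price), 2)=12.5, MIN(price)=6

Electronics | 383 | 95.75 | 75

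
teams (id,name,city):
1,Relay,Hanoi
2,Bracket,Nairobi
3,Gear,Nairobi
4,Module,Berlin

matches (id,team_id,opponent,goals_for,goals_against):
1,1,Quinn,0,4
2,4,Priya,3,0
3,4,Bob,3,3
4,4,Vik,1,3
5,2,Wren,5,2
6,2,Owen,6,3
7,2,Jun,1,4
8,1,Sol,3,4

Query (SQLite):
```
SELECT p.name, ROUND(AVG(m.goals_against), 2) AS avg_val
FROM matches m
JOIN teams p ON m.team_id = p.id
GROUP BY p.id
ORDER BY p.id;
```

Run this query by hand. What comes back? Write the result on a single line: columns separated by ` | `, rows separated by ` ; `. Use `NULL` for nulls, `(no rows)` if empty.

Join each matches row to its teams via team_id.
Group joined rows by teams.id; compute ROUND(AVG(m.goals_against), 2) per group.
  1: ids {1, 8} → ROUND(AVG(m.goals_against), 2)=4
  2: ids {5, 6, 7} → ROUND(AVG(m.goals_against), 2)=3
  4: ids {2, 3, 4} → ROUND(AVG(m.goals_against), 2)=2

Relay | 4 ; Bracket | 3 ; Module | 2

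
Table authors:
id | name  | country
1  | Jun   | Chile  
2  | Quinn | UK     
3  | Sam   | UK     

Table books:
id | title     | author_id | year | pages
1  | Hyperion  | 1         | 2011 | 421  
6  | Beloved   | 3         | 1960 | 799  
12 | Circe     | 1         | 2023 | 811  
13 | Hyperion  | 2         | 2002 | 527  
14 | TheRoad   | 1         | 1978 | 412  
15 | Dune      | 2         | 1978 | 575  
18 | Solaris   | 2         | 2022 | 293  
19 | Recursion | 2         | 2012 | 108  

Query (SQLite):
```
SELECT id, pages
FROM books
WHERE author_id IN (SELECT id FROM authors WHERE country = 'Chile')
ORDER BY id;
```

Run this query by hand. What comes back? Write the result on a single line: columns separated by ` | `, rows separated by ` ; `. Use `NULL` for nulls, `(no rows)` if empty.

1 | 421 ; 12 | 811 ; 14 | 412

Inner query: authors.id where country = 'Chile'.
Outer: keep books rows whose author_id is in that set.
Inner query → {1}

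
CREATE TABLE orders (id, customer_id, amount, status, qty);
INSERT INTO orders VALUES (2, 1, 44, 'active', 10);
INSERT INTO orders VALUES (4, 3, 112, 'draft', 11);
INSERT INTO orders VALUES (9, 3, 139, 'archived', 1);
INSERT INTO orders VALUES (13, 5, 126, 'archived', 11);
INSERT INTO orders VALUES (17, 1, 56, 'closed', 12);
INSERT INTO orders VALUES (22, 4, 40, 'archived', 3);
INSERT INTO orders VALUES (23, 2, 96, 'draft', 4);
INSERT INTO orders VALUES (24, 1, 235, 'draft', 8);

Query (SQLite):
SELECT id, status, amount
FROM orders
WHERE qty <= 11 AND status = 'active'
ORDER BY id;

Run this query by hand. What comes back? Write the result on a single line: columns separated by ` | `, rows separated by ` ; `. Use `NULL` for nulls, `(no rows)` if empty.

2 | active | 44

qty <= 11: ids {2, 4, 9, 13, 22, 23, 24}
status = 'active': ids {2}
Combine with AND.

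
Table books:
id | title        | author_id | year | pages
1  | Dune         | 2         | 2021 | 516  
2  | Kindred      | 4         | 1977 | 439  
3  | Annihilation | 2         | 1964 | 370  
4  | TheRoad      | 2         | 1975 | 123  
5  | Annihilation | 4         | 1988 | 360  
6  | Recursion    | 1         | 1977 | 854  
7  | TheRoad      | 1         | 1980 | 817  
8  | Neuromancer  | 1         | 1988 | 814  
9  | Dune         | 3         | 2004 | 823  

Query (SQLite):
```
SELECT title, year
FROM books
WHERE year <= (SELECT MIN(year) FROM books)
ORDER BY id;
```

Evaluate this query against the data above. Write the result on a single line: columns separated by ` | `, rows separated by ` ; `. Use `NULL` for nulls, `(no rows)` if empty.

Annihilation | 1964

Scalar subquery: MIN(year) over all books rows = 1964.
Keep rows where year <= that value.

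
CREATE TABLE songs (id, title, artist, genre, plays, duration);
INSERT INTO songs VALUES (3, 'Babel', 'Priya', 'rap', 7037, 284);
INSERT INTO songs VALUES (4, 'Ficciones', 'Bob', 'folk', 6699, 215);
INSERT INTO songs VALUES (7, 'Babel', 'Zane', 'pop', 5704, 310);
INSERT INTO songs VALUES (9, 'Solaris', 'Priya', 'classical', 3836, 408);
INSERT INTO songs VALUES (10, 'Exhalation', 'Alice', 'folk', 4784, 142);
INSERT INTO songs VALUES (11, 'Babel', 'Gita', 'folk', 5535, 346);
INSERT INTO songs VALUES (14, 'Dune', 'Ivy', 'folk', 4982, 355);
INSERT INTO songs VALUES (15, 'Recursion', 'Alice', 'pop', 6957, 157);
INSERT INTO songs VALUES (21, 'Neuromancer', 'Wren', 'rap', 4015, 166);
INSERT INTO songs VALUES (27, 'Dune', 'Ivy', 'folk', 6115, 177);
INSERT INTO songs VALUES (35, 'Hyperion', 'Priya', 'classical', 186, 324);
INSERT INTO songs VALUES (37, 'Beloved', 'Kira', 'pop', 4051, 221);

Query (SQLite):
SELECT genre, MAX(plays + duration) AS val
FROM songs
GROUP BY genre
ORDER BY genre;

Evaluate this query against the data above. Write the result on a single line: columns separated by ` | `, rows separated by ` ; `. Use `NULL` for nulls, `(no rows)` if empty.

classical | 4244 ; folk | 6914 ; pop | 7114 ; rap | 7321

For each row compute plays + duration.
Group by genre; take MAX of the expression per group.
  classical: ids {9, 35} → MAX(plays + duration)=4244
  folk: ids {4, 10, 11, 14, 27} → MAX(plays + duration)=6914
  pop: ids {7, 15, 37} → MAX(plays + duration)=7114
  rap: ids {3, 21} → MAX(plays + duration)=7321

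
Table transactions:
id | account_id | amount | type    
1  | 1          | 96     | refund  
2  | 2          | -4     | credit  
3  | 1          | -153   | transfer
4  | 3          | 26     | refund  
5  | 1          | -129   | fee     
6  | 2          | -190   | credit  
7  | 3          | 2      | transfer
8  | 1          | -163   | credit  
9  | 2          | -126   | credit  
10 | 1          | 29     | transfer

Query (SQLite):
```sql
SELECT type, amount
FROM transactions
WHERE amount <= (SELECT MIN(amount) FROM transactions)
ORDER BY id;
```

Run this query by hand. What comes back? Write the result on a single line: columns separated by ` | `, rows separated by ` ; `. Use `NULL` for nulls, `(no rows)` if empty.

Scalar subquery: MIN(amount) over all transactions rows = -190.
Keep rows where amount <= that value.

credit | -190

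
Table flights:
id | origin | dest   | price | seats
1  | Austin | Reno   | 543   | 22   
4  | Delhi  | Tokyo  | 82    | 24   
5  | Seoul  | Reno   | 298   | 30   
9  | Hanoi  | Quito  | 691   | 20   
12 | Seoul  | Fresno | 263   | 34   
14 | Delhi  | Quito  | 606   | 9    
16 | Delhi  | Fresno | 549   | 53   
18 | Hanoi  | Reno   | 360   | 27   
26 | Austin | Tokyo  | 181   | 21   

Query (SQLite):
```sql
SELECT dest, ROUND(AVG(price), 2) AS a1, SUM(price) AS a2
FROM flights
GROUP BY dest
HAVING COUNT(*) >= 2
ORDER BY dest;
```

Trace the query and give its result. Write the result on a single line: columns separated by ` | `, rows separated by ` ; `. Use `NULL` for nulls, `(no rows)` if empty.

Fresno | 406 | 812 ; Quito | 648.5 | 1297 ; Reno | 400.33 | 1201 ; Tokyo | 131.5 | 263

Group flights by dest.
Per group compute: ROUND(AVG(price), 2), SUM(price).
HAVING: drop groups with fewer than 2 rows.
  Fresno: ids {12, 16} → ROUND(AVG(price), 2)=406, SUM(price)=812
  Quito: ids {9, 14} → ROUND(AVG(price), 2)=648.5, SUM(price)=1297
  Reno: ids {1, 5, 18} → ROUND(AVG(price), 2)=400.33, SUM(price)=1201
  Tokyo: ids {4, 26} → ROUND(AVG(price), 2)=131.5, SUM(price)=263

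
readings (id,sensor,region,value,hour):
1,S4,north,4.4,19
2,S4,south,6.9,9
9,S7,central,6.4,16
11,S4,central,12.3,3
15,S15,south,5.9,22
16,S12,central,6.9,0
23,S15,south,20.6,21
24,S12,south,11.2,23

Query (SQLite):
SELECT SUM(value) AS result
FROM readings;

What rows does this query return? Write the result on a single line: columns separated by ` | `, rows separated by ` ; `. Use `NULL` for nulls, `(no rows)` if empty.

74.6

All value values: [4.4, 6.9, 6.4, 12.3, 5.9, 6.9, 20.6, 11.2].
SUM of non-NULL values = 74.6.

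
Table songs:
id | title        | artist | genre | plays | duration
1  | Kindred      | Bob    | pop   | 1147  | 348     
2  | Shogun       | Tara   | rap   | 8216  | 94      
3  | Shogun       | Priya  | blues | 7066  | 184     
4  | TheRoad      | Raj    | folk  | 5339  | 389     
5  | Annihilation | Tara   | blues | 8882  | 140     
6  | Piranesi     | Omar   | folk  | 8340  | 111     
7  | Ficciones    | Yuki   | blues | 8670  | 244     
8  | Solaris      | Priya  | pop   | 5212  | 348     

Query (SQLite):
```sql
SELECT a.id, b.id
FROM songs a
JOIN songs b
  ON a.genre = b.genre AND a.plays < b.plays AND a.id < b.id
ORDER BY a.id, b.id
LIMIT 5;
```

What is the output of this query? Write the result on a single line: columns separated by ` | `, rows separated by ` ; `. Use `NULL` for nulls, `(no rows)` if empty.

1 | 8 ; 3 | 5 ; 3 | 7 ; 4 | 6

Pairs (a,b) with same genre, a.plays < b.plays, a.id < b.id.
genre groups: blues:{3,5,7} folk:{4,6} pop:{1,8} rap:{2}
Ordered by (a.id, b.id); first 5.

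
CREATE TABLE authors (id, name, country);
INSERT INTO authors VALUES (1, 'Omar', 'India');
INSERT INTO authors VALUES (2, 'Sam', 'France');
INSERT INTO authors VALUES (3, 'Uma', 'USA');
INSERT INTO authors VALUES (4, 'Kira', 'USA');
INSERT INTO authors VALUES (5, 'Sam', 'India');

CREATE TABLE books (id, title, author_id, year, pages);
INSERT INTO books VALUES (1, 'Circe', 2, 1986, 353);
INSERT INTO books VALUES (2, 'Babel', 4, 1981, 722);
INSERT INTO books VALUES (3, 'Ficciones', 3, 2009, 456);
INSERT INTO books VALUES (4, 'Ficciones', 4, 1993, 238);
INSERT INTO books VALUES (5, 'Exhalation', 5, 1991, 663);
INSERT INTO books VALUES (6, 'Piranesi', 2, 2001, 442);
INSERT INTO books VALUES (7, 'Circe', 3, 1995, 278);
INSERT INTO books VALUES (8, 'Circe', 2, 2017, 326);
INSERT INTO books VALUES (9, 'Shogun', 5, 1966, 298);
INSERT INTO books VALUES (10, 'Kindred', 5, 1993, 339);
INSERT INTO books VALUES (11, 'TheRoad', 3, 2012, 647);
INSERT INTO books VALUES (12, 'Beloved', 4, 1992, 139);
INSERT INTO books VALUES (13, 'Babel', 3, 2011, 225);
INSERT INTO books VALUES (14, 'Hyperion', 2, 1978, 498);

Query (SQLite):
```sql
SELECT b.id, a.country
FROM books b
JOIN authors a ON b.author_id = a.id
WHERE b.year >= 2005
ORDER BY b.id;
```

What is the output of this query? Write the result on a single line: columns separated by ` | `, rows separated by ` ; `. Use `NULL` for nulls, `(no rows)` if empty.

Each books row matches the authors row where author_id = authors.id.
Then keep rows with b.year >= 2005.

3 | USA ; 8 | France ; 11 | USA ; 13 | USA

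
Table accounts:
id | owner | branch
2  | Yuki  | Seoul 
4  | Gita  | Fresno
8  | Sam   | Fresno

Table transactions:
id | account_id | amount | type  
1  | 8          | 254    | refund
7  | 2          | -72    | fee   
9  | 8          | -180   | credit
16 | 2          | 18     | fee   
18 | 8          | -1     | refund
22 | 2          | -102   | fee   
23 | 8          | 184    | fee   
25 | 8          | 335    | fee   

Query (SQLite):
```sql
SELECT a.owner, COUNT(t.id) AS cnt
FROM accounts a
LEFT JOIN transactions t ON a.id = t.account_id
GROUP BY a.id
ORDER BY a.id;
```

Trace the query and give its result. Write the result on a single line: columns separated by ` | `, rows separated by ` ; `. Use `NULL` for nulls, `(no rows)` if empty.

LEFT JOIN keeps every accounts row; unmatched ones get NULL for transactions columns.
Group by accounts.id and compute COUNT(t.id). COUNT(col) of an all-NULL group is 0.
  2: ids {7, 16, 22} → COUNT(t.id)=3
  4: ids {—} → COUNT(t.id)=0
  8: ids {1, 9, 18, 23, 25} → COUNT(t.id)=5

Yuki | 3 ; Gita | 0 ; Sam | 5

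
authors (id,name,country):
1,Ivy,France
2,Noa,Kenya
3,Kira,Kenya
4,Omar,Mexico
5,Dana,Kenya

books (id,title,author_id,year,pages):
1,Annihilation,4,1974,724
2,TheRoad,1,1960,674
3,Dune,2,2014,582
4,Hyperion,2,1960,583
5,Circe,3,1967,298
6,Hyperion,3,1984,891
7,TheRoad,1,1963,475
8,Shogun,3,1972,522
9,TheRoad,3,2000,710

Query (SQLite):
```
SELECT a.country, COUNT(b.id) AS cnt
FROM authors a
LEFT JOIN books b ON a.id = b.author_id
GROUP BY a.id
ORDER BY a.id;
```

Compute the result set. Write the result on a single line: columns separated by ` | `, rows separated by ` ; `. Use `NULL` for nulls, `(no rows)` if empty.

France | 2 ; Kenya | 2 ; Kenya | 4 ; Mexico | 1 ; Kenya | 0

LEFT JOIN keeps every authors row; unmatched ones get NULL for books columns.
Group by authors.id and compute COUNT(b.id). COUNT(col) of an all-NULL group is 0.
  1: ids {2, 7} → COUNT(b.id)=2
  2: ids {3, 4} → COUNT(b.id)=2
  3: ids {5, 6, 8, 9} → COUNT(b.id)=4
  4: ids {1} → COUNT(b.id)=1
  5: ids {—} → COUNT(b.id)=0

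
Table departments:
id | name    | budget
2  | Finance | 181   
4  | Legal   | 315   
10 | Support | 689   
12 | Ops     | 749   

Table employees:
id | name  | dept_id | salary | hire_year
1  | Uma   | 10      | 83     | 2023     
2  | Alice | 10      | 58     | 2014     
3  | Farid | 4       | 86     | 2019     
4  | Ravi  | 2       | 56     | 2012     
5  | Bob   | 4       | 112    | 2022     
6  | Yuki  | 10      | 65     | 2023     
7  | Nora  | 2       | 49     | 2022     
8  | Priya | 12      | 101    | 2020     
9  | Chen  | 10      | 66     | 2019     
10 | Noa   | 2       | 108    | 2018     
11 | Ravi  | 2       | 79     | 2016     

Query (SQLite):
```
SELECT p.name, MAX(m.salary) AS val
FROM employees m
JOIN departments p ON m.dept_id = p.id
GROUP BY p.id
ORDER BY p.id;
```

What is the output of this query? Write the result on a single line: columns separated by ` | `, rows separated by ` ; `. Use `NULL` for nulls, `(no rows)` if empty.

Finance | 108 ; Legal | 112 ; Support | 83 ; Ops | 101

Join each employees row to its departments via dept_id.
Group joined rows by departments.id; compute MAX(m.salary) per group.
  2: ids {4, 7, 10, 11} → MAX(m.salary)=108
  4: ids {3, 5} → MAX(m.salary)=112
  10: ids {1, 2, 6, 9} → MAX(m.salary)=83
  12: ids {8} → MAX(m.salary)=101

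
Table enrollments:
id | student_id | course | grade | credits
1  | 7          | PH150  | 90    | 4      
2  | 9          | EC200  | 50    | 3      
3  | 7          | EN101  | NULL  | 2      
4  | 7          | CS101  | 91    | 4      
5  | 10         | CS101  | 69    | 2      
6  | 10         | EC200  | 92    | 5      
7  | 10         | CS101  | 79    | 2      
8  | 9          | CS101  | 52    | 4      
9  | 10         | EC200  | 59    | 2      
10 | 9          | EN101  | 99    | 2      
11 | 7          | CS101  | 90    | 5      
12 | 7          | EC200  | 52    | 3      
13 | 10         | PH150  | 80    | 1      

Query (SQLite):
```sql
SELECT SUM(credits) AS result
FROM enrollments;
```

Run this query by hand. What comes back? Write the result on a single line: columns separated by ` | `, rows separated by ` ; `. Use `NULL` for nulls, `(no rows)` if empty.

39

All credits values: [4, 3, 2, 4, 2, 5, 2, 4, 2, 2, 5, 3, 1].
SUM of non-NULL values = 39.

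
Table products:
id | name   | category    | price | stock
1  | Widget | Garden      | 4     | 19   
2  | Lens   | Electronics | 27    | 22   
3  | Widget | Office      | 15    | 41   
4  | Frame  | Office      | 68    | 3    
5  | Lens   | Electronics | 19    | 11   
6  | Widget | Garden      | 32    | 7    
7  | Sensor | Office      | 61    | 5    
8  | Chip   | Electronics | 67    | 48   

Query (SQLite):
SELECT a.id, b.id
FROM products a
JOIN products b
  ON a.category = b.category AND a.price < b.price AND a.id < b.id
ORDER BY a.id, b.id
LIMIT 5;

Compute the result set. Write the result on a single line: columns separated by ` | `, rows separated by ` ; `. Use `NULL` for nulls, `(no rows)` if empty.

Pairs (a,b) with same category, a.price < b.price, a.id < b.id.
category groups: Electronics:{2,5,8} Garden:{1,6} Office:{3,4,7}
Ordered by (a.id, b.id); first 5.

1 | 6 ; 2 | 8 ; 3 | 4 ; 3 | 7 ; 5 | 8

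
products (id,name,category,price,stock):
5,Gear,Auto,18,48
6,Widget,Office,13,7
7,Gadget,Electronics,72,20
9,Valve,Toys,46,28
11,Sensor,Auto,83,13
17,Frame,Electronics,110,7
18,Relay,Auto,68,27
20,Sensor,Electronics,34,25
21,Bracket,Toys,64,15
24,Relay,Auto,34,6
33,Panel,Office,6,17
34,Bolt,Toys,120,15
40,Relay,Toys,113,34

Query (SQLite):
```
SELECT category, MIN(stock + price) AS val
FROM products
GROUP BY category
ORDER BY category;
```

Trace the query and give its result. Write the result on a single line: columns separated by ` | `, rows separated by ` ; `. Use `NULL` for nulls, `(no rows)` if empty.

Auto | 40 ; Electronics | 59 ; Office | 20 ; Toys | 74

For each row compute stock + price.
Group by category; take MIN of the expression per group.
  Auto: ids {5, 11, 18, 24} → MIN(stock + price)=40
  Electronics: ids {7, 17, 20} → MIN(stock + price)=59
  Office: ids {6, 33} → MIN(stock + price)=20
  Toys: ids {9, 21, 34, 40} → MIN(stock + price)=74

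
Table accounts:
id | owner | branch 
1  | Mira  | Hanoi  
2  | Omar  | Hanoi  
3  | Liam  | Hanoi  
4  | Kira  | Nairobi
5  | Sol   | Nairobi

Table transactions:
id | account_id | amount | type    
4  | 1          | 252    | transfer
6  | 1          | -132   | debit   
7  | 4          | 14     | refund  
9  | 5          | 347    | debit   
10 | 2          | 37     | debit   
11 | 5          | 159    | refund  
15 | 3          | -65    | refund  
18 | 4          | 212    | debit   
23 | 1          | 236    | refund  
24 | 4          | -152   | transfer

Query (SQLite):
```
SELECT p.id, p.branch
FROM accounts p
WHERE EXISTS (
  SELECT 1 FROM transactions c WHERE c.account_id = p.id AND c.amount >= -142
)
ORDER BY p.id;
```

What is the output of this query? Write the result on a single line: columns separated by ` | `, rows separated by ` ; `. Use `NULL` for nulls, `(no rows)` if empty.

1 | Hanoi ; 2 | Hanoi ; 3 | Hanoi ; 4 | Nairobi ; 5 | Nairobi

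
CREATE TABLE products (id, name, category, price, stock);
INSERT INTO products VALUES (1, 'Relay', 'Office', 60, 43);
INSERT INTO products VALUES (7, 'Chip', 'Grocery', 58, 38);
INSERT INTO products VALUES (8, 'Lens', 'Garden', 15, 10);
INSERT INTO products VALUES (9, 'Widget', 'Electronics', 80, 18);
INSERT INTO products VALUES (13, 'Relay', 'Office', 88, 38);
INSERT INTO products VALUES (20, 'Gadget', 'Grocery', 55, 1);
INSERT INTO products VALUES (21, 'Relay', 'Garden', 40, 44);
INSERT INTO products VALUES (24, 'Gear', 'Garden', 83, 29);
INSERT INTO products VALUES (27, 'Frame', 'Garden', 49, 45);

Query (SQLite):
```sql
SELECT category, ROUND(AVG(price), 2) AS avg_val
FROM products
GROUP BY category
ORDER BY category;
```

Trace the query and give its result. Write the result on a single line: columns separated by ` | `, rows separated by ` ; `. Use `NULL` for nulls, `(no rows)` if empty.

Electronics | 80 ; Garden | 46.75 ; Grocery | 56.5 ; Office | 74

Partition products by category; compute ROUND(AVG(price), 2) within each group.
  Electronics: ids {9} → ROUND(AVG(price), 2)=80
  Garden: ids {8, 21, 24, 27} → ROUND(AVG(price), 2)=46.75
  Grocery: ids {7, 20} → ROUND(AVG(price), 2)=56.5
  Office: ids {1, 13} → ROUND(AVG(price), 2)=74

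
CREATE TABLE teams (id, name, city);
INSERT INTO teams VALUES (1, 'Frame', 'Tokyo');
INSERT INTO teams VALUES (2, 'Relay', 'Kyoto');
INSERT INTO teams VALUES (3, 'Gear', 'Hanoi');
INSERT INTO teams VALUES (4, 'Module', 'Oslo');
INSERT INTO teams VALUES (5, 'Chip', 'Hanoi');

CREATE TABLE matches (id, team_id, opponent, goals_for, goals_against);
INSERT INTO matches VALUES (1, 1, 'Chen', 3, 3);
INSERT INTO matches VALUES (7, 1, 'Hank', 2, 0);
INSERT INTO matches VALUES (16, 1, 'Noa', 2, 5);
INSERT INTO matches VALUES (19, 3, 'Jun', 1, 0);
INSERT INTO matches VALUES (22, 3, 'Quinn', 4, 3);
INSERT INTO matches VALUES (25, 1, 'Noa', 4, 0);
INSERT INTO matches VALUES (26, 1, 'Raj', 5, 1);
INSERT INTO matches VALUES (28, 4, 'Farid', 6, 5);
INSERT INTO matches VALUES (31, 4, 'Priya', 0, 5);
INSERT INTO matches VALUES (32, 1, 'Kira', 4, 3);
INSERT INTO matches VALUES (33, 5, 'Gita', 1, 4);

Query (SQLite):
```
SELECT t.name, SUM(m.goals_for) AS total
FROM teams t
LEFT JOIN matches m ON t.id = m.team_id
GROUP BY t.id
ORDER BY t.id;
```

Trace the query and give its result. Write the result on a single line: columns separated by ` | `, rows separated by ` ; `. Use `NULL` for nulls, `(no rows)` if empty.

Frame | 20 ; Relay | NULL ; Gear | 5 ; Module | 6 ; Chip | 1

LEFT JOIN keeps every teams row; unmatched ones get NULL for matches columns.
Group by teams.id and compute SUM(m.goals_for). SUM over an all-NULL group is NULL.
  1: ids {1, 7, 16, 25, 26, 32} → SUM(m.goals_for)=20
  2: ids {—} → SUM(m.goals_for)=NULL
  3: ids {19, 22} → SUM(m.goals_for)=5
  4: ids {28, 31} → SUM(m.goals_for)=6
  5: ids {33} → SUM(m.goals_for)=1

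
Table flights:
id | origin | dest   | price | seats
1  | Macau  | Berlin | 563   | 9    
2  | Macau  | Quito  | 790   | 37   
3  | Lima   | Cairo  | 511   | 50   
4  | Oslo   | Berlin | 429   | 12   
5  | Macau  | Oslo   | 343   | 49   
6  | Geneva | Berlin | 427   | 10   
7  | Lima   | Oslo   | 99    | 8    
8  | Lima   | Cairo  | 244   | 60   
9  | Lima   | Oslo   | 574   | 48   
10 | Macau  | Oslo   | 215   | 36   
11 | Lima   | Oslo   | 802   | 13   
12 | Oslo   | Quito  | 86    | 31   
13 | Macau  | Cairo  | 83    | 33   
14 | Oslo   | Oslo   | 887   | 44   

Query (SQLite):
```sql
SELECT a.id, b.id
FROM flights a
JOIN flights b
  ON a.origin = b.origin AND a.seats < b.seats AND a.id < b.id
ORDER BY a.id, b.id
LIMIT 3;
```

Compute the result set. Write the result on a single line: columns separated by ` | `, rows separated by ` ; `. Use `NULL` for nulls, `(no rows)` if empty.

Pairs (a,b) with same origin, a.seats < b.seats, a.id < b.id.
origin groups: Geneva:{6} Lima:{3,7,8,9,11} Macau:{1,2,5,10,13} Oslo:{4,12,14}
Ordered by (a.id, b.id); first 3.

1 | 2 ; 1 | 5 ; 1 | 10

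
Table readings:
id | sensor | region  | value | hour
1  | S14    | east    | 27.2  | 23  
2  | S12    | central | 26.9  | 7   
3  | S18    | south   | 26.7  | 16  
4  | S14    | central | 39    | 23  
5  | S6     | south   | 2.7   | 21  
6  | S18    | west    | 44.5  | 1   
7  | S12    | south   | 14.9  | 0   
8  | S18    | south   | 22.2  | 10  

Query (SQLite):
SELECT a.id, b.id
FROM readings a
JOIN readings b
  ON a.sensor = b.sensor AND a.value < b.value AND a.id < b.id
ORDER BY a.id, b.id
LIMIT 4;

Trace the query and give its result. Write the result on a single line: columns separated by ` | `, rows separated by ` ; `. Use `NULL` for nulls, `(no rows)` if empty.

Pairs (a,b) with same sensor, a.value < b.value, a.id < b.id.
sensor groups: S12:{2,7} S14:{1,4} S18:{3,6,8} S6:{5}
Ordered by (a.id, b.id); first 4.

1 | 4 ; 3 | 6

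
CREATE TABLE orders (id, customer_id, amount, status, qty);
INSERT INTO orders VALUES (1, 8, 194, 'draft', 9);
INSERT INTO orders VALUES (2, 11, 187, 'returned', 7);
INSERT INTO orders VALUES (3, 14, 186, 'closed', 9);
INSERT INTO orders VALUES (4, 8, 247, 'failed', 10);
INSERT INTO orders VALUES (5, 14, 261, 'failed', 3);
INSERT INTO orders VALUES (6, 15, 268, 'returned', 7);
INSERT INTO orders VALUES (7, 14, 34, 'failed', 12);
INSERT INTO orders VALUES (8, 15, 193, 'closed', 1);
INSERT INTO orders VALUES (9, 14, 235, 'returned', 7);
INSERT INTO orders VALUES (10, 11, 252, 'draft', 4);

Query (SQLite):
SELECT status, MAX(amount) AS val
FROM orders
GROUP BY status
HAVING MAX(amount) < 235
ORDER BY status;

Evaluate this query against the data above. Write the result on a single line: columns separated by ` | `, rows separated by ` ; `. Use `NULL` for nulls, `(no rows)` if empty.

closed | 193

Partition orders by status; compute MAX(amount) within each group.
HAVING: keep groups where MAX(amount) < 235.
  closed: ids {3, 8} → MAX(amount)=193
  draft: ids {1, 10} → MAX(amount)=252
  failed: ids {4, 5, 7} → MAX(amount)=261
  returned: ids {2, 6, 9} → MAX(amount)=268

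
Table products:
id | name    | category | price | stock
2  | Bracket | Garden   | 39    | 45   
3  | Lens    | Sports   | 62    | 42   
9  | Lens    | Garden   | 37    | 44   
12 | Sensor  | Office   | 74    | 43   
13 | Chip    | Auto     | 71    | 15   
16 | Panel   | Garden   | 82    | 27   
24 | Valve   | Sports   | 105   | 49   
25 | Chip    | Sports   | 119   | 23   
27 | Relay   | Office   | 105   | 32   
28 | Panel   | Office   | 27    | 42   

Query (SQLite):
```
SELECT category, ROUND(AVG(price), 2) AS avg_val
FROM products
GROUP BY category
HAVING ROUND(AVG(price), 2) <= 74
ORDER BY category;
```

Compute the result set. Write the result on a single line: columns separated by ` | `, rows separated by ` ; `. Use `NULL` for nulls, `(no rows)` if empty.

Auto | 71 ; Garden | 52.67 ; Office | 68.67

Partition products by category; compute ROUND(AVG(price), 2) within each group.
HAVING: keep groups where ROUND(AVG(price), 2) <= 74.
  Auto: ids {13} → ROUND(AVG(price), 2)=71
  Garden: ids {2, 9, 16} → ROUND(AVG(price), 2)=52.67
  Office: ids {12, 27, 28} → ROUND(AVG(price), 2)=68.67
  Sports: ids {3, 24, 25} → ROUND(AVG(price), 2)=95.33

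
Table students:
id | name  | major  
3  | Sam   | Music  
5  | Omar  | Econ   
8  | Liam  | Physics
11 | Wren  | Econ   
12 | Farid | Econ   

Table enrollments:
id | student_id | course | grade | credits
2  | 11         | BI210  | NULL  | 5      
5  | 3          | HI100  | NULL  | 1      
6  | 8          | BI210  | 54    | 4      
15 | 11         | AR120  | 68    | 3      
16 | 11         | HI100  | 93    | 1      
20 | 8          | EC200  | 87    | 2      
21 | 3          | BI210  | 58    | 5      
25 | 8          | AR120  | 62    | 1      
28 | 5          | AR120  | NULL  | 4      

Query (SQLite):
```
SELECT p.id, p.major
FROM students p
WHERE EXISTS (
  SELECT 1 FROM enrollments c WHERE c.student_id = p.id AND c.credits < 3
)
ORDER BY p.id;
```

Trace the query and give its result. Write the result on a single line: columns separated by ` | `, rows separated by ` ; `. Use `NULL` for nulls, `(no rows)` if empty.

3 | Music ; 8 | Physics ; 11 | Econ

For each students row, check whether any enrollments with matching student_id has credits < 3.
Keep rows where that is true.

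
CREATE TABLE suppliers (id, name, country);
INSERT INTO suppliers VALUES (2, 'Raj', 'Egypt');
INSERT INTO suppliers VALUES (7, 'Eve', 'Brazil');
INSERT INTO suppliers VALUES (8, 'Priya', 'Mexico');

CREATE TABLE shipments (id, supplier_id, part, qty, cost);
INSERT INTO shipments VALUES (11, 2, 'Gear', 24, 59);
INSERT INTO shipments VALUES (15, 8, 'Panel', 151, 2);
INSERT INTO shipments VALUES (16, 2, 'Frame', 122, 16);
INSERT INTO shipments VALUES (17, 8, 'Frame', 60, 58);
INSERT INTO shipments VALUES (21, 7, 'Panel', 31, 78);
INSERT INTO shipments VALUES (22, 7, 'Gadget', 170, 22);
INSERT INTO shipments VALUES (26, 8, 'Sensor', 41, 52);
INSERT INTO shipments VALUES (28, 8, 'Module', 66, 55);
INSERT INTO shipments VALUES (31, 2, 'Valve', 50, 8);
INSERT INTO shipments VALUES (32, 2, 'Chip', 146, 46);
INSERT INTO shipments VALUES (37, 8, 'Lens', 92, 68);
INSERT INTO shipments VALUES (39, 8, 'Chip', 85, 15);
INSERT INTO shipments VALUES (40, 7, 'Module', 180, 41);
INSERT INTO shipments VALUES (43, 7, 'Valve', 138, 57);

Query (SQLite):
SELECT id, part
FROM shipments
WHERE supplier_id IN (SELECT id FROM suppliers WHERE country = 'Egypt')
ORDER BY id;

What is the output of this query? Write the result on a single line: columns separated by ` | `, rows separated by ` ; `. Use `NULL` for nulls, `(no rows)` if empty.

Inner query: suppliers.id where country = 'Egypt'.
Outer: keep shipments rows whose supplier_id is in that set.
Inner query → {2}

11 | Gear ; 16 | Frame ; 31 | Valve ; 32 | Chip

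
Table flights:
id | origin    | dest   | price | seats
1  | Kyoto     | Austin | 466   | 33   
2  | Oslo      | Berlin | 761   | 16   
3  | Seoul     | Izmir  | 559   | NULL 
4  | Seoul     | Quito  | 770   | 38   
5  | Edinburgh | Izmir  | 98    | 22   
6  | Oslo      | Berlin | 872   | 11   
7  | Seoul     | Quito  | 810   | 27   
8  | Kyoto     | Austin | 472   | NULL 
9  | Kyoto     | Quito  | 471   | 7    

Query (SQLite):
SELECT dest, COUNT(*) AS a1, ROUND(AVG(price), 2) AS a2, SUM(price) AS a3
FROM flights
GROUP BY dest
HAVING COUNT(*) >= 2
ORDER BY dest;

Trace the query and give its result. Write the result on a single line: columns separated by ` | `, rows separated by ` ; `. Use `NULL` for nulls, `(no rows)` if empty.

Group flights by dest.
Per group compute: COUNT(*), ROUND(AVG(price), 2), SUM(price).
HAVING: drop groups with fewer than 2 rows.
  Austin: ids {1, 8} → COUNT(*)=2, ROUND(AVG(price), 2)=469, SUM(price)=938
  Berlin: ids {2, 6} → COUNT(*)=2, ROUND(AVG(price), 2)=816.5, SUM(price)=1633
  Izmir: ids {3, 5} → COUNT(*)=2, ROUND(AVG(price), 2)=328.5, SUM(price)=657
  Quito: ids {4, 7, 9} → COUNT(*)=3, ROUND(AVG(price), 2)=683.67, SUM(price)=2051

Austin | 2 | 469 | 938 ; Berlin | 2 | 816.5 | 1633 ; Izmir | 2 | 328.5 | 657 ; Quito | 3 | 683.67 | 2051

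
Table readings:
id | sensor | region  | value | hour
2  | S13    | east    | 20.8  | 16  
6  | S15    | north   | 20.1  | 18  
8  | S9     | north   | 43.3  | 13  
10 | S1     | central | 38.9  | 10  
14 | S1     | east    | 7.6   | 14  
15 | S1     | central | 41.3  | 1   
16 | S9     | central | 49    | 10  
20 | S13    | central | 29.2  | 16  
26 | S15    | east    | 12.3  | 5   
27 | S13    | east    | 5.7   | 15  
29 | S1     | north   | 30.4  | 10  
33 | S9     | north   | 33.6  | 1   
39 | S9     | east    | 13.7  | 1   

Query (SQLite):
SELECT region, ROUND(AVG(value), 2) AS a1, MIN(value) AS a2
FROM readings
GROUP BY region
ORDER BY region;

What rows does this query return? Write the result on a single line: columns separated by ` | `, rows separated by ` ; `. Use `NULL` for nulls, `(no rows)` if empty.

central | 39.6 | 29.2 ; east | 12.02 | 5.7 ; north | 31.85 | 20.1

Group readings by region.
Per group compute: ROUND(AVG(value), 2), MIN(value).
  central: ids {10, 15, 16, 20} → ROUND(AVG(value), 2)=39.6, MIN(value)=29.2
  east: ids {2, 14, 26, 27, 39} → ROUND(AVG(value), 2)=12.02, MIN(value)=5.7
  north: ids {6, 8, 29, 33} → ROUND(AVG(value), 2)=31.85, MIN(value)=20.1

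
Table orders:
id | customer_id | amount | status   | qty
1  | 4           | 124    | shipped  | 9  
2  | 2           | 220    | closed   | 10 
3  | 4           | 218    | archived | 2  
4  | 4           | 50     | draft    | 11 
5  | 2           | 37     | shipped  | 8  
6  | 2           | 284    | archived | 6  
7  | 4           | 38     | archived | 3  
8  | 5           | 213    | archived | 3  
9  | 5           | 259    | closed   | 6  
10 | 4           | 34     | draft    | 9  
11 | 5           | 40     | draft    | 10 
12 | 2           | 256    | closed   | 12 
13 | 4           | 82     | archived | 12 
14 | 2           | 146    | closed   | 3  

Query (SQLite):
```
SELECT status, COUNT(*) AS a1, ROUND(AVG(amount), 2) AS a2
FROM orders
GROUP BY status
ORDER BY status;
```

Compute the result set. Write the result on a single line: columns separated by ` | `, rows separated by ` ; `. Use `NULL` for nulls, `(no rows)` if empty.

Group orders by status.
Per group compute: COUNT(*), ROUND(AVG(amount), 2).
  archived: ids {3, 6, 7, 8, 13} → COUNT(*)=5, ROUND(AVG(amount), 2)=167
  closed: ids {2, 9, 12, 14} → COUNT(*)=4, ROUND(AVG(amount), 2)=220.25
  draft: ids {4, 10, 11} → COUNT(*)=3, ROUND(AVG(amount), 2)=41.33
  shipped: ids {1, 5} → COUNT(*)=2, ROUND(AVG(amount), 2)=80.5

archived | 5 | 167 ; closed | 4 | 220.25 ; draft | 3 | 41.33 ; shipped | 2 | 80.5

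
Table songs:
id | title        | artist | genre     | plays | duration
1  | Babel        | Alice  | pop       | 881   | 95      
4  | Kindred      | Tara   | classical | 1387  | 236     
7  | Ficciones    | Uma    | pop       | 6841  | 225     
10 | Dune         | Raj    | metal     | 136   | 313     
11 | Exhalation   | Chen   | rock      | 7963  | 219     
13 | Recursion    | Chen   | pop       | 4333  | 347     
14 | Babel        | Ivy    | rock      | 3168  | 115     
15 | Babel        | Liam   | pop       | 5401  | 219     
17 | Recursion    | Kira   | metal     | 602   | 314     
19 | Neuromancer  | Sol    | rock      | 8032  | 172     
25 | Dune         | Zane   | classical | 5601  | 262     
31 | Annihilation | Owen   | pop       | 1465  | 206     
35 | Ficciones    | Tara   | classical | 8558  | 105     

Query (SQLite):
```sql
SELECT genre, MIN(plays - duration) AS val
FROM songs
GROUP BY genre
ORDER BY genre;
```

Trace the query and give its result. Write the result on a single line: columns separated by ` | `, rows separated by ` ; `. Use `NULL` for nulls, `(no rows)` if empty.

classical | 1151 ; metal | -177 ; pop | 786 ; rock | 3053

For each row compute plays - duration.
Group by genre; take MIN of the expression per group.
  classical: ids {4, 25, 35} → MIN(plays - duration)=1151
  metal: ids {10, 17} → MIN(plays - duration)=-177
  pop: ids {1, 7, 13, 15, 31} → MIN(plays - duration)=786
  rock: ids {11, 14, 19} → MIN(plays - duration)=3053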